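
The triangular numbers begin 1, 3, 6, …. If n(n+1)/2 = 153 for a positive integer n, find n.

17

Set n(n+1)/2 = 153, giving n² + n − 306 = 0.
The discriminant is 1 + 8·153 = 1225, and √1225 = 35.
So n = (-1 + 35) / 2 = 34/2 = 17.
Check: 17·18/2 = 153. ✓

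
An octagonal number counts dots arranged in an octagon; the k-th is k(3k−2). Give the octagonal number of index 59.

10325

59·(3·59 − 2) = 59·175 = 10325.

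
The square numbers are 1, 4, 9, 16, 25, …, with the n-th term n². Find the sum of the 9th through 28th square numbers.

Σ_{i=9}^{28} i² = 7714 − 204 = 7510.

7510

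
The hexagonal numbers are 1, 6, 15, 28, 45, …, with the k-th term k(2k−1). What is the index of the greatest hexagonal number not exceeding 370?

13

Solve n(2n−1) ≤ 370 for integer n.
n = 13 gives 325 ≤ 370, while n = 14 gives 378 > 370; so the answer is index 13.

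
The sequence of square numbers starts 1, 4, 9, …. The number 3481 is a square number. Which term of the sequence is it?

We need n² = 3481, so n = √3481 = 59.
Check: 59² = 3481. ✓

59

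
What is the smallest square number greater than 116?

121

Solve n² > 116 for integer n.
The largest n with value ≤ 116 is 10 (since 100 ≤ 116 < 121), so the first above is n = 11, value 121.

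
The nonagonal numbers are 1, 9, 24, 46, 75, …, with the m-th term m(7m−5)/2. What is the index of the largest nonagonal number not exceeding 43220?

Solve n(7n−5)/2 ≤ 43220 for integer n.
n = 111 gives 42846 ≤ 43220, while n = 112 gives 43624 > 43220; so the answer is index 111.

111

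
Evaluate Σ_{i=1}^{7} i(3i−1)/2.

Σ i(3i−1)/2 = (3Σi² − Σi) / 2 over i = 1..7.
Σi = 28 and Σi² = 140.
(3·140 − 1·28) / 2 = 392/2 = 196.

196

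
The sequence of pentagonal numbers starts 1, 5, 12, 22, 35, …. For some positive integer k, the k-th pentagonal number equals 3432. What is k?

Set n(3n−1)/2 = 3432, giving 3n² − n − 6864 = 0.
So n = (1 + 287) / 6 = 288/6 = 48.
Check: 48·(3·48 − 1)/2 = 3432. ✓

48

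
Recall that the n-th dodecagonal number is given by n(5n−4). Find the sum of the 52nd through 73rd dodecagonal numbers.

Σ i(5i−4) = 5Σi² − 4Σi over i = 52..73.
Σi = 2701 − 1326 = 1375 and Σi² = 132349 − 45526 = 86823.
5·86823 − 4·1375 = 428615.

428615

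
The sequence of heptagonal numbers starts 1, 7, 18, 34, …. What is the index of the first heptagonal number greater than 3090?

Solve n(5n−3)/2 > 3090 for integer n.
The largest n with value ≤ 3090 is 35 (since 3010 ≤ 3090 < 3186), so the first above is n = 36, value 3186.

36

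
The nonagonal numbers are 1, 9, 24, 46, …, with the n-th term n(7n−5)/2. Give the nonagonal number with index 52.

9334

The 52nd nonagonal number is n(7n−5)/2 with n = 52.
52·(7·52 − 5)/2 = 52·359/2 = 9334.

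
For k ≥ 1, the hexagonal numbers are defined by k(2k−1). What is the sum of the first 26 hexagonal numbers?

Σ i(2i−1) = 2Σi² − Σi over i = 1..26.
Σi = 351 and Σi² = 6201.
2·6201 − 1·351 = 12051.

12051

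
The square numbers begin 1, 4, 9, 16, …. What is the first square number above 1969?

Solve n² > 1969 for integer n.
The largest n with value ≤ 1969 is 44 (since 1936 ≤ 1969 < 2025), so the first above is n = 45, value 2025.

2025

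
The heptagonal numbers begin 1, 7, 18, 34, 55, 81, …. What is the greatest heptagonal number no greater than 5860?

5688

Solve n(5n−3)/2 ≤ 5860 for integer n.
n = 48 gives 5688 ≤ 5860, while n = 49 gives 5929 > 5860; so the answer is 5688.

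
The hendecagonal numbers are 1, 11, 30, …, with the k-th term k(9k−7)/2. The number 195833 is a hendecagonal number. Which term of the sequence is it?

Set n(9n−7)/2 = 195833, giving 9n² − 7n − 391666 = 0.
The discriminant is 49 + 72·195833 = 14100025, and √14100025 = 3755.
So n = (7 + 3755) / 18 = 3762/18 = 209.

209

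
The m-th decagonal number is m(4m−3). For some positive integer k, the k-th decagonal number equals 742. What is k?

14

Set n(4n−3) = 742, giving 4n² − 3n − 742 = 0.
The discriminant is 9 + 16·742 = 11881, and √11881 = 109.
So n = (3 + 109) / 8 = 112/8 = 14.
Check: 14·(4·14 − 3) = 742. ✓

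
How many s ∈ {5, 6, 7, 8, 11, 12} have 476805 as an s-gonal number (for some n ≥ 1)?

1

s = 5: P(5, 563) = 475172 and P(5, 564) = 476862; 476805 is not s-gonal.
s = 6: P(6, 488) = 475800 and P(6, 489) = 477753; 476805 is not s-gonal.
s = 7: P(7, 437) = 476767 and P(7, 438) = 478953; 476805 is not s-gonal.
s = 8: P(8, 399) = 476805. ✓
s = 11: P(11, 325) = 474175 and P(11, 326) = 477101; 476805 is not s-gonal.
s = 12: P(12, 309) = 476169 and P(12, 310) = 479260; 476805 is not s-gonal.
Hits: s ∈ {8} → 1.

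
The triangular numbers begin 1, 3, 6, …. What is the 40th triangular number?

820

The 40th triangular number is n(n+1)/2 with n = 40.
40·41/2 = 1640/2 = 820.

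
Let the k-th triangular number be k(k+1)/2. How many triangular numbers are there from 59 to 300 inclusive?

14

The n-th triangular number is n(n+1)/2.
Smallest index with value ≥ 59: n = 11 (giving 66).
Largest index with value ≤ 300: n = 24 (giving 300).
Indices 11 through 24: 14 terms.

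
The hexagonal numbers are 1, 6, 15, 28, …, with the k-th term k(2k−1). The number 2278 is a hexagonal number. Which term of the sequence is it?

Set n(2n−1) = 2278, giving 2n² − n − 2278 = 0.
The discriminant is 1 + 8·2278 = 18225, and √18225 = 135.
So n = (1 + 135) / 4 = 136/4 = 34.

34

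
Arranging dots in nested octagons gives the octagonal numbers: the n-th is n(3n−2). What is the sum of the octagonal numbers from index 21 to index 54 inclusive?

150705

Σ i(3i−2) = 3Σi² − 2Σi over i = 21..54.
Σi = 1485 − 210 = 1275 and Σi² = 53955 − 2870 = 51085.
3·51085 − 2·1275 = 150705.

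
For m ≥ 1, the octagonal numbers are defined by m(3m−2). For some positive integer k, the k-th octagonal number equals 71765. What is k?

Set n(3n−2) = 71765, giving 3n² − 2n − 71765 = 0.
The discriminant is 4 + 12·71765 = 861184, and √861184 = 928.
So n = (2 + 928) / 6 = 930/6 = 155.

155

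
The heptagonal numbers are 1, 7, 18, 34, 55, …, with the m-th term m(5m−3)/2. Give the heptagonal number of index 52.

6682

The 52nd heptagonal number is n(5n−3)/2 with n = 52.
52·(5·52 − 3)/2 = 52·257/2 = 6682.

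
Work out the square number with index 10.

100

The 10th square number is n² with n = 10.
10² = 100.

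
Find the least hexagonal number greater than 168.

190

Solve n(2n−1) > 168 for integer n.
The largest n with value ≤ 168 is 9 (since 153 ≤ 168 < 190), so the first above is n = 10, value 190.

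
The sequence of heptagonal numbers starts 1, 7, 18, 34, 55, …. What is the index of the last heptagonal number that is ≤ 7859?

56

Solve n(5n−3)/2 ≤ 7859 for integer n.
n = 56 gives 7756 ≤ 7859, while n = 57 gives 8037 > 7859; so the answer is index 56.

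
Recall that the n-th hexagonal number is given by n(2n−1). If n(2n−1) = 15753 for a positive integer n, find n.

Set n(2n−1) = 15753, giving 2n² − n − 15753 = 0.
The discriminant is 1 + 8·15753 = 126025, and √126025 = 355.
So n = (1 + 355) / 4 = 356/4 = 89.

89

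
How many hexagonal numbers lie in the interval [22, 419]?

11

The n-th hexagonal number is n(2n−1).
Smallest index with value ≥ 22: n = 4 (giving 28).
Largest index with value ≤ 419: n = 14 (giving 378).
Indices 4 through 14: 11 terms.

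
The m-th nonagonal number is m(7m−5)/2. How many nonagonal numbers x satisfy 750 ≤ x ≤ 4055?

20

The n-th nonagonal number is n(7n−5)/2.
Smallest index with value ≥ 750: n = 15 (giving 750).
Largest index with value ≤ 4055: n = 34 (giving 3961).
Indices 15 through 34: 20 terms.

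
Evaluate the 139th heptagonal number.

The 139th heptagonal number is n(5n−3)/2 with n = 139.
139·(5·139 − 3)/2 = 139·692/2 = 139·346 = 48094.

48094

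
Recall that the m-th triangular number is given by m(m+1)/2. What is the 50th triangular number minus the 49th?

Consecutive triangular numbers differ by n: T_{50} − T_{49} = 50.

50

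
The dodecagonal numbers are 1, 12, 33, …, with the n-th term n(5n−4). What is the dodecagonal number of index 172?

147232

The 172nd dodecagonal number is n(5n−4) with n = 172.
172·(5·172 − 4) = 172·856 = 147232.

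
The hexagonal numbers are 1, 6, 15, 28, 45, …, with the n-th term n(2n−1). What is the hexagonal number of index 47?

4371

The 47th hexagonal number is n(2n−1) with n = 47.
47·(2·47 − 1) = 47·93 = 4371.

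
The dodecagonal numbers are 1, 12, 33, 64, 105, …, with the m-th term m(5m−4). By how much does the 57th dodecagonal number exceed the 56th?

561

Consecutive dodecagonal numbers differ by 10n − 9: here 10·57 − 9 = 561.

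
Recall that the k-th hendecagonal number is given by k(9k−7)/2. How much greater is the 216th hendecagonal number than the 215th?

Consecutive hendecagonal numbers differ by 9n − 8: here 9·216 − 8 = 1936.

1936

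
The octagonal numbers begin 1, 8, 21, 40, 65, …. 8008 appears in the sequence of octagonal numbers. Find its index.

52

Set n(3n−2) = 8008, giving 3n² − 2n − 8008 = 0.
The discriminant is 4 + 12·8008 = 96100, and √96100 = 310.
So n = (2 + 310) / 6 = 312/6 = 52.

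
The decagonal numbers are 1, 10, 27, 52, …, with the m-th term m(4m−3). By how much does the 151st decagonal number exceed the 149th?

151·(4·151 − 3) = 90751 and 149·(4·149 − 3) = 88357.
Difference: 90751 − 88357 = 2394.

2394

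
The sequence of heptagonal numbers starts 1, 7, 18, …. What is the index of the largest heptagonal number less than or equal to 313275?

Solve n(5n−3)/2 ≤ 313275 for integer n.
n = 354 gives 312759 ≤ 313275, while n = 355 gives 314530 > 313275; so the answer is index 354.

354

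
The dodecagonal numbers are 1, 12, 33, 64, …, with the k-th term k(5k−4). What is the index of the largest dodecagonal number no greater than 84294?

Solve n(5n−4) ≤ 84294 for integer n.
n = 130 gives 83980 ≤ 84294, while n = 131 gives 85281 > 84294; so the answer is index 130.

130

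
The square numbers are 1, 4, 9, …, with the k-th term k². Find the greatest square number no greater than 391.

Solve n² ≤ 391 for integer n.
n = 19 gives 361 ≤ 391, while n = 20 gives 400 > 391; so the answer is 361.

361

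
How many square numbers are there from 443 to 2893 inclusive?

32

The n-th square number is n².
Smallest index with value ≥ 443: n = 22 (giving 484).
Largest index with value ≤ 2893: n = 53 (giving 2809).
Indices 22 through 53: 32 terms.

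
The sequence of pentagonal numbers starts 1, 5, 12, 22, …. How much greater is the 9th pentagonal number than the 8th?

25

Consecutive pentagonal numbers differ by 3n − 2: here 3·9 − 2 = 25.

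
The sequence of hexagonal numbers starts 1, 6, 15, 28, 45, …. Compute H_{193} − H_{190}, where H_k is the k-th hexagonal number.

2295

193·(2·193 − 1) = 74305 and 190·(2·190 − 1) = 72010.
Difference: 74305 − 72010 = 2295.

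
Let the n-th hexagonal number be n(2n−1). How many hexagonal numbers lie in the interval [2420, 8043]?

28

The n-th hexagonal number is n(2n−1).
Smallest index with value ≥ 2420: n = 36 (giving 2556).
Largest index with value ≤ 8043: n = 63 (giving 7875).
Indices 36 through 63: 28 terms.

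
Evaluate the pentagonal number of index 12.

The 12th pentagonal number is n(3n−1)/2 with n = 12.
12·(3·12 − 1)/2 = 12·35/2 = 210.

210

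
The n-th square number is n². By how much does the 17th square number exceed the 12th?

17² = 289 and 12² = 144.
Difference: 289 − 144 = 145.

145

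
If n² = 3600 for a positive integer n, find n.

We need n² = 3600, so n = √3600 = 60.

60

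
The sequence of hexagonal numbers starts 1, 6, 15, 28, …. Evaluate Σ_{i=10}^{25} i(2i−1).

Σ i(2i−1) = 2Σi² − Σi over i = 10..25.
Σi = 325 − 45 = 280 and Σi² = 5525 − 285 = 5240.
2·5240 − 1·280 = 10200.

10200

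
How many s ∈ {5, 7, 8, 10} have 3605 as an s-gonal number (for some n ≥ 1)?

s = 5: P(5, 49) = 3577 and P(5, 50) = 3725; 3605 is not s-gonal.
s = 7: P(7, 38) = 3553 and P(7, 39) = 3744; 3605 is not s-gonal.
s = 8: P(8, 35) = 3605. ✓
s = 10: P(10, 30) = 3510 and P(10, 31) = 3751; 3605 is not s-gonal.
Hits: s ∈ {8} → 1.

1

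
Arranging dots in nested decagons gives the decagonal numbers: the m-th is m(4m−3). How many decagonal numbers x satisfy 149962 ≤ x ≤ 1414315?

The n-th decagonal number is n(4n−3).
Smallest index with value ≥ 149962: n = 194 (giving 149962).
Largest index with value ≤ 1414315: n = 595 (giving 1414315).
Indices 194 through 595: 402 terms.

402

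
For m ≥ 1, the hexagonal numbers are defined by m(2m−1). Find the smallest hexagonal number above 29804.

30135

Solve n(2n−1) > 29804 for integer n.
The largest n with value ≤ 29804 is 122 (since 29646 ≤ 29804 < 30135), so the first above is n = 123, value 30135.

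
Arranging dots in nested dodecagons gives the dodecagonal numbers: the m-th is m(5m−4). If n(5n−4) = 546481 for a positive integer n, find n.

Set n(5n−4) = 546481, giving 5n² − 4n − 546481 = 0.
So n = (4 + 3306) / 10 = 3310/10 = 331.

331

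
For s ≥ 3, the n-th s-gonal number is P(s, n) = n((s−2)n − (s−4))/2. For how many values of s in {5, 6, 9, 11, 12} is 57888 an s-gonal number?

1

s = 5: P(5, 196) = 57526 and P(5, 197) = 58115; 57888 is not s-gonal.
s = 6: P(6, 170) = 57630 and P(6, 171) = 58311; 57888 is not s-gonal.
s = 9: P(9, 128) = 57024 and P(9, 129) = 57921; 57888 is not s-gonal.
s = 11: P(11, 113) = 57065 and P(11, 114) = 58083; 57888 is not s-gonal.
s = 12: P(12, 108) = 57888. ✓
Hits: s ∈ {12} → 1.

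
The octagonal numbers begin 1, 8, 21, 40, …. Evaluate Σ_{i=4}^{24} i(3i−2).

14070

Σ i(3i−2) = 3Σi² − 2Σi over i = 4..24.
Σi = 300 − 6 = 294 and Σi² = 4900 − 14 = 4886.
3·4886 − 2·294 = 14070.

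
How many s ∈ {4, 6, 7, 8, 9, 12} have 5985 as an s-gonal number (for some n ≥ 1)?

2

s = 4: P(4, 77) = 5929 and P(4, 78) = 6084; 5985 is not s-gonal.
s = 6: P(6, 54) = 5778 and P(6, 55) = 5995; 5985 is not s-gonal.
s = 7: P(7, 49) = 5929 and P(7, 50) = 6175; 5985 is not s-gonal.
s = 8: P(8, 45) = 5985. ✓
s = 9: P(9, 41) = 5781 and P(9, 42) = 6069; 5985 is not s-gonal.
s = 12: P(12, 35) = 5985. ✓
Hits: s ∈ {8, 12} → 2.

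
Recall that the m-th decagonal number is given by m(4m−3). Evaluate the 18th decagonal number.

The 18th decagonal number is n(4n−3) with n = 18.
18·(4·18 − 3) = 18·69 = 1242.

1242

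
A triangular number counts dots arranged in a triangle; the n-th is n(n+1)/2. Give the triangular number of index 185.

The 185th triangular number is n(n+1)/2 with n = 185.
185·186/2 = 34410/2 = 17205.

17205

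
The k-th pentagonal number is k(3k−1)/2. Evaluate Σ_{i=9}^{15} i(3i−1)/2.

Σ i(3i−1)/2 = (3Σi² − Σi) / 2 over i = 9..15.
Σi = 120 − 36 = 84 and Σi² = 1240 − 204 = 1036.
(3·1036 − 1·84) / 2 = 3024/2 = 1512.

1512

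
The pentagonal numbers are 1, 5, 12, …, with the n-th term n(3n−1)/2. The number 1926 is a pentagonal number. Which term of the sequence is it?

36

Set n(3n−1)/2 = 1926, giving 3n² − n − 3852 = 0.
The discriminant is 1 + 24·1926 = 46225, and √46225 = 215.
So n = (1 + 215) / 6 = 216/6 = 36.
Check: 36·(3·36 − 1)/2 = 1926. ✓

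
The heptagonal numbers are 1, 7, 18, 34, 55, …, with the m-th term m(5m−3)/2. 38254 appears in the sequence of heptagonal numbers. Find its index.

124

Set n(5n−3)/2 = 38254, giving 5n² − 3n − 76508 = 0.
The discriminant is 9 + 40·38254 = 1530169, and √1530169 = 1237.
So n = (3 + 1237) / 10 = 1240/10 = 124.
Check: 124·(5·124 − 3)/2 = 38254. ✓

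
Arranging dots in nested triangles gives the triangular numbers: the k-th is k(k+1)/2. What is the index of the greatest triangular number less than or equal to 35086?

Solve n(n+1)/2 ≤ 35086 for integer n.
n = 264 gives 34980 ≤ 35086, while n = 265 gives 35245 > 35086; so the answer is index 264.

264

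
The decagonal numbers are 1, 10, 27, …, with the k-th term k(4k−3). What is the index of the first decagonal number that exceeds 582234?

Solve n(4n−3) > 582234 for integer n.
The largest n with value ≤ 582234 is 381 (since 579501 ≤ 582234 < 582550), so the first above is n = 382, value 582550.

382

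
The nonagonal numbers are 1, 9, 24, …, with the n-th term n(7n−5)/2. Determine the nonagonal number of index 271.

The 271st nonagonal number is n(7n−5)/2 with n = 271.
271·(7·271 − 5)/2 = 271·1892/2 = 271·946 = 256366.

256366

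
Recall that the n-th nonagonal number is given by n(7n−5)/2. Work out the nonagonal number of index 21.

The 21st nonagonal number is n(7n−5)/2 with n = 21.
21·(7·21 − 5)/2 = 21·142/2 = 21·71 = 1491.

1491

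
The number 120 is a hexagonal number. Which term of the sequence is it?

8

Set n(2n−1) = 120, giving 2n² − n − 120 = 0.
So n = (1 + 31) / 4 = 32/4 = 8.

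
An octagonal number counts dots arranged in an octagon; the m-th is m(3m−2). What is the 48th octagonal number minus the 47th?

283

Consecutive octagonal numbers differ by 6n − 5: here 6·48 − 5 = 283.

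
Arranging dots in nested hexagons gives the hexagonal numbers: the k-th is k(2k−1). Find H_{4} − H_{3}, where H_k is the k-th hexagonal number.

Consecutive hexagonal numbers differ by 4n − 3: here 4·4 − 3 = 13.

13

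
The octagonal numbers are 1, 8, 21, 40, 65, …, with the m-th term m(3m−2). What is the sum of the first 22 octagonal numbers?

Σ i(3i−2) = 3Σi² − 2Σi over i = 1..22.
Σi = 253 and Σi² = 3795.
3·3795 − 2·253 = 10879.

10879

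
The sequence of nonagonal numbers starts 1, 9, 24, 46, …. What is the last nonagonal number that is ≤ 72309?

Solve n(7n−5)/2 ≤ 72309 for integer n.
n = 144 gives 72216 ≤ 72309, while n = 145 gives 73225 > 72309; so the answer is 72216.

72216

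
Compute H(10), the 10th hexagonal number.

The 10th hexagonal number is n(2n−1) with n = 10.
10·(2·10 − 1) = 10·19 = 190.

190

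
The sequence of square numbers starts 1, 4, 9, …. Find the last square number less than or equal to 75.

Solve n² ≤ 75 for integer n.
n = 8 gives 64 ≤ 75, while n = 9 gives 81 > 75; so the answer is 64.

64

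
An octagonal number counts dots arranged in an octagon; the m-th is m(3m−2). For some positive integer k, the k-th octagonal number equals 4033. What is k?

Set n(3n−2) = 4033, giving 3n² − 2n − 4033 = 0.
The discriminant is 4 + 12·4033 = 48400, and √48400 = 220.
So n = (2 + 220) / 6 = 222/6 = 37.
Check: 37·(3·37 − 2) = 4033. ✓

37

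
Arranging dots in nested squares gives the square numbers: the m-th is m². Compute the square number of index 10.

100

The 10th square number is n² with n = 10.
10² = 100.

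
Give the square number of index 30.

900

30² = 900.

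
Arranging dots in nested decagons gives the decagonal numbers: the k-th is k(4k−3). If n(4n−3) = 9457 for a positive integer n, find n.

49

Set n(4n−3) = 9457, giving 4n² − 3n − 9457 = 0.
The discriminant is 9 + 16·9457 = 151321, and √151321 = 389.
So n = (3 + 389) / 8 = 392/8 = 49.
Check: 49·(4·49 − 3) = 9457. ✓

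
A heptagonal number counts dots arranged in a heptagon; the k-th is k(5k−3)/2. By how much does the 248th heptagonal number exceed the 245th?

248·(5·248 − 3)/2 = 153388 and 245·(5·245 − 3)/2 = 149695.
Difference: 153388 − 149695 = 3693.

3693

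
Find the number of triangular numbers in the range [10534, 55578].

The n-th triangular number is n(n+1)/2.
Smallest index with value ≥ 10534: n = 145 (giving 10585).
Largest index with value ≤ 55578: n = 332 (giving 55278).
Indices 145 through 332: 188 terms.

188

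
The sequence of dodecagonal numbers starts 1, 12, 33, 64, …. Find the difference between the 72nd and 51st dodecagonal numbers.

72·(5·72 − 4) = 25632 and 51·(5·51 − 4) = 12801.
Difference: 25632 − 12801 = 12831.

12831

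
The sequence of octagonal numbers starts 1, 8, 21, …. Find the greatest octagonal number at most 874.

Solve n(3n−2) ≤ 874 for integer n.
n = 17 gives 833 ≤ 874, while n = 18 gives 936 > 874; so the answer is 833.

833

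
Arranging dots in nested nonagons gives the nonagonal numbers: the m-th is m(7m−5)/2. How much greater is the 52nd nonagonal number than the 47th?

52·(7·52 − 5)/2 = 9334 and 47·(7·47 − 5)/2 = 7614.
Difference: 9334 − 7614 = 1720.

1720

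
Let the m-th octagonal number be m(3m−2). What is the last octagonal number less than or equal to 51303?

Solve n(3n−2) ≤ 51303 for integer n.
n = 131 gives 51221 ≤ 51303, while n = 132 gives 52008 > 51303; so the answer is 51221.

51221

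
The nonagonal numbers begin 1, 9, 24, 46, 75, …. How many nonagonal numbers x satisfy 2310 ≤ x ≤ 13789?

The n-th nonagonal number is n(7n−5)/2.
Smallest index with value ≥ 2310: n = 27 (giving 2484).
Largest index with value ≤ 13789: n = 63 (giving 13734).
Indices 27 through 63: 37 terms.

37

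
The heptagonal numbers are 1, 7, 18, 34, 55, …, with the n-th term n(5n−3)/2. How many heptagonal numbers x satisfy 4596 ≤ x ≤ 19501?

The n-th heptagonal number is n(5n−3)/2.
Smallest index with value ≥ 4596: n = 44 (giving 4774).
Largest index with value ≤ 19501: n = 88 (giving 19228).
Indices 44 through 88: 45 terms.

45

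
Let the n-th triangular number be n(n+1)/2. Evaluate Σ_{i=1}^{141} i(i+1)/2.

477191

Σ i(i+1)/2 = (Σi² + Σi) / 2 over i = 1..141.
Σi = 10011 and Σi² = 944371.
(1·944371 + 1·10011) / 2 = 954382/2 = 477191.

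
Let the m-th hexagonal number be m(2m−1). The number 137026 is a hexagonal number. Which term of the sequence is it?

262

Set n(2n−1) = 137026, giving 2n² − n − 137026 = 0.
The discriminant is 1 + 8·137026 = 1096209, and √1096209 = 1047.
So n = (1 + 1047) / 4 = 1048/4 = 262.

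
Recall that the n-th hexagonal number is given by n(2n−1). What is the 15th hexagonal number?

The 15th hexagonal number is n(2n−1) with n = 15.
15·(2·15 − 1) = 15·29 = 435.

435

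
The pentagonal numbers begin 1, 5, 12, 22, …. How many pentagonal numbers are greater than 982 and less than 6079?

38

The n-th pentagonal number is n(3n−1)/2.
Smallest index with value > 982: n = 26 (giving 1001).
Largest index with value < 6079: n = 63 (giving 5922).
Indices 26 through 63: 38 terms.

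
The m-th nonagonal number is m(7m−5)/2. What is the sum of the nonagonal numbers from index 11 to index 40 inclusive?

Σ i(7i−5)/2 = (7Σi² − 5Σi) / 2 over i = 11..40.
Σi = 820 − 55 = 765 and Σi² = 22140 − 385 = 21755.
(7·21755 − 5·765) / 2 = 148460/2 = 74230.

74230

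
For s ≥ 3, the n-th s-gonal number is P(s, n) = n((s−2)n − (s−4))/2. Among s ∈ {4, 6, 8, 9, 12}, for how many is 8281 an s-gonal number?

s = 4: P(4, 91) = 8281. ✓
s = 6: P(6, 64) = 8128 and P(6, 65) = 8385; 8281 is not s-gonal.
s = 8: P(8, 52) = 8008 and P(8, 53) = 8321; 8281 is not s-gonal.
s = 9: P(9, 49) = 8281. ✓
s = 12: P(12, 41) = 8241 and P(12, 42) = 8652; 8281 is not s-gonal.
Hits: s ∈ {4, 9} → 2.

2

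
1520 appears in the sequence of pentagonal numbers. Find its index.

32

Set n(3n−1)/2 = 1520, giving 3n² − n − 3040 = 0.
The discriminant is 1 + 24·1520 = 36481, and √36481 = 191.
So n = (1 + 191) / 6 = 192/6 = 32.
Check: 32·(3·32 − 1)/2 = 1520. ✓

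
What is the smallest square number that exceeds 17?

Solve n² > 17 for integer n.
The largest n with value ≤ 17 is 4 (since 16 ≤ 17 < 25), so the first above is n = 5, value 25.

25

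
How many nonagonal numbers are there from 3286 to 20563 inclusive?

The n-th nonagonal number is n(7n−5)/2.
Smallest index with value ≥ 3286: n = 31 (giving 3286).
Largest index with value ≤ 20563: n = 77 (giving 20559).
Indices 31 through 77: 47 terms.

47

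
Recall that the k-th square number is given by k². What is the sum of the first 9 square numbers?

Σ_{i=1}^{9} i² = 9·10·19/6 = 285.

285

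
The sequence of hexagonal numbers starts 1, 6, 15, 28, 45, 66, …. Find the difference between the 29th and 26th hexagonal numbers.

29·(2·29 − 1) = 1653 and 26·(2·26 − 1) = 1326.
Difference: 1653 − 1326 = 327.

327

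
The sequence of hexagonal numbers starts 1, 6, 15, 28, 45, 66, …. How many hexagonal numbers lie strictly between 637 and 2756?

19

The n-th hexagonal number is n(2n−1).
Smallest index with value > 637: n = 19 (giving 703).
Largest index with value < 2756: n = 37 (giving 2701).
Indices 19 through 37: 19 terms.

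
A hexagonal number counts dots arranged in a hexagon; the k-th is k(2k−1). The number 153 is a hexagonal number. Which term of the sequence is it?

9

Set n(2n−1) = 153, giving 2n² − n − 153 = 0.
The discriminant is 1 + 8·153 = 1225, and √1225 = 35.
So n = (1 + 35) / 4 = 36/4 = 9.
Check: 9·(2·9 − 1) = 153. ✓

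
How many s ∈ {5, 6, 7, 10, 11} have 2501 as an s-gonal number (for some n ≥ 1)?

s = 5: P(5, 41) = 2501. ✓
s = 6: P(6, 35) = 2415 and P(6, 36) = 2556; 2501 is not s-gonal.
s = 7: P(7, 31) = 2356 and P(7, 32) = 2512; 2501 is not s-gonal.
s = 10: P(10, 25) = 2425 and P(10, 26) = 2626; 2501 is not s-gonal.
s = 11: P(11, 23) = 2300 and P(11, 24) = 2508; 2501 is not s-gonal.
Hits: s ∈ {5} → 1.

1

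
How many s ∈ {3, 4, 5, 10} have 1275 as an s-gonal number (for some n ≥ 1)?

s = 3: P(3, 50) = 1275. ✓
s = 4: P(4, 35) = 1225 and P(4, 36) = 1296; 1275 is not s-gonal.
s = 5: P(5, 29) = 1247 and P(5, 30) = 1335; 1275 is not s-gonal.
s = 10: P(10, 18) = 1242 and P(10, 19) = 1387; 1275 is not s-gonal.
Hits: s ∈ {3} → 1.

1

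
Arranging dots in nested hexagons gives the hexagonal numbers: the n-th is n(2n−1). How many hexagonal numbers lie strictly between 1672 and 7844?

The n-th hexagonal number is n(2n−1).
Smallest index with value > 1672: n = 30 (giving 1770).
Largest index with value < 7844: n = 62 (giving 7626).
Indices 30 through 62: 33 terms.

33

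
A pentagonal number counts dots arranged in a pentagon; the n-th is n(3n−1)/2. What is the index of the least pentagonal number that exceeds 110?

9

Solve n(3n−1)/2 > 110 for integer n.
The largest n with value ≤ 110 is 8 (since 92 ≤ 110 < 117), so the first above is n = 9, value 117.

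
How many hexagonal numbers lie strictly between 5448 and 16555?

The n-th hexagonal number is n(2n−1).
Smallest index with value > 5448: n = 53 (giving 5565).
Largest index with value < 16555: n = 91 (giving 16471).
Indices 53 through 91: 39 terms.

39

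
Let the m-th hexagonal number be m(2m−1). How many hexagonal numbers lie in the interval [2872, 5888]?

The n-th hexagonal number is n(2n−1).
Smallest index with value ≥ 2872: n = 39 (giving 3003).
Largest index with value ≤ 5888: n = 54 (giving 5778).
Indices 39 through 54: 16 terms.

16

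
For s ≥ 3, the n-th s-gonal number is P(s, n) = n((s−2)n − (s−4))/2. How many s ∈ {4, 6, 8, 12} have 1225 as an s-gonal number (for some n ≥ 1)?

s = 4: P(4, 35) = 1225. ✓
s = 6: P(6, 25) = 1225. ✓
s = 8: P(8, 20) = 1160 and P(8, 21) = 1281; 1225 is not s-gonal.
s = 12: P(12, 16) = 1216 and P(12, 17) = 1377; 1225 is not s-gonal.
Hits: s ∈ {4, 6} → 2.

2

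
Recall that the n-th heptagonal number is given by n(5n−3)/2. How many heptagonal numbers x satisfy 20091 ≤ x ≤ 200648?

The n-th heptagonal number is n(5n−3)/2.
Smallest index with value ≥ 20091: n = 90 (giving 20115).
Largest index with value ≤ 200648: n = 283 (giving 199798).
Indices 90 through 283: 194 terms.

194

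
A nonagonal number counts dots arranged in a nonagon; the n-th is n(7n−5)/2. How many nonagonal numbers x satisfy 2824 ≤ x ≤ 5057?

The n-th nonagonal number is n(7n−5)/2.
Smallest index with value ≥ 2824: n = 29 (giving 2871).
Largest index with value ≤ 5057: n = 38 (giving 4959).
Indices 29 through 38: 10 terms.

10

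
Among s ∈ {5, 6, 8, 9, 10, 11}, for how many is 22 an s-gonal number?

1

s = 5: P(5, 4) = 22. ✓
s = 6: P(6, 3) = 15 and P(6, 4) = 28; 22 is not s-gonal.
s = 8: P(8, 3) = 21 and P(8, 4) = 40; 22 is not s-gonal.
s = 9: P(9, 2) = 9 and P(9, 3) = 24; 22 is not s-gonal.
s = 10: P(10, 2) = 10 and P(10, 3) = 27; 22 is not s-gonal.
s = 11: P(11, 2) = 11 and P(11, 3) = 30; 22 is not s-gonal.
Hits: s ∈ {5} → 1.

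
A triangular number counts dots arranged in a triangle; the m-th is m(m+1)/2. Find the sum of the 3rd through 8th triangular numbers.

Σ i(i+1)/2 = (Σi² + Σi) / 2 over i = 3..8.
Σi = 36 − 3 = 33 and Σi² = 204 − 5 = 199.
(1·199 + 1·33) / 2 = 232/2 = 116.

116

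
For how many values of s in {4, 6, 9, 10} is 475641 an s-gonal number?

s = 4: P(4, 689) = 474721 and P(4, 690) = 476100; 475641 is not s-gonal.
s = 6: P(6, 487) = 473851 and P(6, 488) = 475800; 475641 is not s-gonal.
s = 9: P(9, 369) = 475641. ✓
s = 10: P(10, 345) = 475065 and P(10, 346) = 477826; 475641 is not s-gonal.
Hits: s ∈ {9} → 1.

1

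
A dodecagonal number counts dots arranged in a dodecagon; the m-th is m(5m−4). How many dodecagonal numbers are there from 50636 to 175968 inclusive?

The n-th dodecagonal number is n(5n−4).
Smallest index with value ≥ 50636: n = 102 (giving 51612).
Largest index with value ≤ 175968: n = 188 (giving 175968).
Indices 102 through 188: 87 terms.

87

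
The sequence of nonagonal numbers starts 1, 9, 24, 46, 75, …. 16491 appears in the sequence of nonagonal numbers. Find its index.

69

Set n(7n−5)/2 = 16491, giving 7n² − 5n − 32982 = 0.
The discriminant is 25 + 56·16491 = 923521, and √923521 = 961.
So n = (5 + 961) / 14 = 966/14 = 69.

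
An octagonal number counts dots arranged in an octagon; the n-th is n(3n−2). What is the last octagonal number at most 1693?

Solve n(3n−2) ≤ 1693 for integer n.
n = 24 gives 1680 ≤ 1693, while n = 25 gives 1825 > 1693; so the answer is 1680.

1680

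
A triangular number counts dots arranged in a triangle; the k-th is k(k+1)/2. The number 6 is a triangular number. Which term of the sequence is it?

Set n(n+1)/2 = 6, giving n² + n − 12 = 0.
The discriminant is 1 + 8·6 = 49, and √49 = 7.
So n = (-1 + 7) / 2 = 6/2 = 3.
Check: 3·4/2 = 6. ✓

3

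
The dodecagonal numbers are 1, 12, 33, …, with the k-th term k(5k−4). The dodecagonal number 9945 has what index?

Set n(5n−4) = 9945, giving 5n² − 4n − 9945 = 0.
The discriminant is 16 + 20·9945 = 198916, and √198916 = 446.
So n = (4 + 446) / 10 = 450/10 = 45.
Check: 45·(5·45 − 4) = 9945. ✓

45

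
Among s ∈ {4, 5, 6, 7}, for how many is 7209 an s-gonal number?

1

s = 4: P(4, 84) = 7056 and P(4, 85) = 7225; 7209 is not s-gonal.
s = 5: P(5, 69) = 7107 and P(5, 70) = 7315; 7209 is not s-gonal.
s = 6: P(6, 60) = 7140 and P(6, 61) = 7381; 7209 is not s-gonal.
s = 7: P(7, 54) = 7209. ✓
Hits: s ∈ {7} → 1.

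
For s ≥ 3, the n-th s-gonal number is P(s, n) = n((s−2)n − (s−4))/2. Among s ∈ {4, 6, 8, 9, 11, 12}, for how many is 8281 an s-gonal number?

s = 4: P(4, 91) = 8281. ✓
s = 6: P(6, 64) = 8128 and P(6, 65) = 8385; 8281 is not s-gonal.
s = 8: P(8, 52) = 8008 and P(8, 53) = 8321; 8281 is not s-gonal.
s = 9: P(9, 49) = 8281. ✓
s = 11: P(11, 43) = 8170 and P(11, 44) = 8558; 8281 is not s-gonal.
s = 12: P(12, 41) = 8241 and P(12, 42) = 8652; 8281 is not s-gonal.
Hits: s ∈ {4, 9} → 2.

2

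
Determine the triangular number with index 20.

210

The 20th triangular number is n(n+1)/2 with n = 20.
20·21/2 = 420/2 = 210.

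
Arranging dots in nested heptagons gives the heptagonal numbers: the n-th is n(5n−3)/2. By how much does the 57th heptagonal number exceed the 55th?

557

57·(5·57 − 3)/2 = 8037 and 55·(5·55 − 3)/2 = 7480.
Difference: 8037 − 7480 = 557.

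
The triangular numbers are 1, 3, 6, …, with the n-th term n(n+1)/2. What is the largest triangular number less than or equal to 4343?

4278

Solve n(n+1)/2 ≤ 4343 for integer n.
n = 92 gives 4278 ≤ 4343, while n = 93 gives 4371 > 4343; so the answer is 4278.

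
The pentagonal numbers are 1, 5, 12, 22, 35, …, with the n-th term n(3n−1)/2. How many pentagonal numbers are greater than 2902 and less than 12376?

The n-th pentagonal number is n(3n−1)/2.
Smallest index with value > 2902: n = 45 (giving 3015).
Largest index with value < 12376: n = 90 (giving 12105).
Indices 45 through 90: 46 terms.

46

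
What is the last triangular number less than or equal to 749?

741

Solve n(n+1)/2 ≤ 749 for integer n.
n = 38 gives 741 ≤ 749, while n = 39 gives 780 > 749; so the answer is 741.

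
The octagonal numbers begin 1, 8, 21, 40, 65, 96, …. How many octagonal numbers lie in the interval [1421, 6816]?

26

The n-th octagonal number is n(3n−2).
Smallest index with value ≥ 1421: n = 23 (giving 1541).
Largest index with value ≤ 6816: n = 48 (giving 6816).
Indices 23 through 48: 26 terms.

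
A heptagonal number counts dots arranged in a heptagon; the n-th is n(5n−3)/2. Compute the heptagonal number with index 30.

The 30th heptagonal number is n(5n−3)/2 with n = 30.
30·(5·30 − 3)/2 = 30·147/2 = 2205.

2205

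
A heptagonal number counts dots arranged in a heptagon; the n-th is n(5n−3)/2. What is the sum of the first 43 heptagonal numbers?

67166

Σ i(5i−3)/2 = (5Σi² − 3Σi) / 2 over i = 1..43.
Σi = 946 and Σi² = 27434.
(5·27434 − 3·946) / 2 = 134332/2 = 67166.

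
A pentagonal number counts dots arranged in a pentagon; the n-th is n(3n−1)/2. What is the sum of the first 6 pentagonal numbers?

126

Σ i(3i−1)/2 = (3Σi² − Σi) / 2 over i = 1..6.
Σi = 21 and Σi² = 91.
(3·91 − 1·21) / 2 = 252/2 = 126.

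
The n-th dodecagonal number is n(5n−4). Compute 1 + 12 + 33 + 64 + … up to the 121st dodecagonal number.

Σ i(5i−4) = 5Σi² − 4Σi over i = 1..121.
Σi = 7381 and Σi² = 597861.
5·597861 − 4·7381 = 2959781.

2959781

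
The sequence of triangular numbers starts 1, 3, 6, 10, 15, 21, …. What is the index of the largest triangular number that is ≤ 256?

Solve n(n+1)/2 ≤ 256 for integer n.
n = 22 gives 253 ≤ 256, while n = 23 gives 276 > 256; so the answer is index 22.

22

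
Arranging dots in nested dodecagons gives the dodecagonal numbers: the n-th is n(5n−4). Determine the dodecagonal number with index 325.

The 325th dodecagonal number is n(5n−4) with n = 325.
325·(5·325 − 4) = 325·1621 = 526825.

526825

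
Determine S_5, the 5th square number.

The 5th square number is n² with n = 5.
5² = 25.

25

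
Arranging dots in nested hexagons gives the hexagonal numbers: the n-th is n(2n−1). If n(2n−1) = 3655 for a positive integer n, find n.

Set n(2n−1) = 3655, giving 2n² − n − 3655 = 0.
The discriminant is 1 + 8·3655 = 29241, and √29241 = 171.
So n = (1 + 171) / 4 = 172/4 = 43.

43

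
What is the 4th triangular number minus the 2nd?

4·5/2 = 10 and 2·3/2 = 3.
Difference: 10 − 3 = 7.

7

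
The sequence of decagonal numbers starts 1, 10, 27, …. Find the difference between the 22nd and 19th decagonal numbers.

22·(4·22 − 3) = 1870 and 19·(4·19 − 3) = 1387.
Difference: 1870 − 1387 = 483.

483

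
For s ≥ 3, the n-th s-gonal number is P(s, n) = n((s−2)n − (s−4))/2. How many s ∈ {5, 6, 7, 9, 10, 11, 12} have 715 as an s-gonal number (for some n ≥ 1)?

2

s = 5: P(5, 22) = 715. ✓
s = 6: P(6, 19) = 703 and P(6, 20) = 780; 715 is not s-gonal.
s = 7: P(7, 17) = 697 and P(7, 18) = 783; 715 is not s-gonal.
s = 9: P(9, 14) = 651 and P(9, 15) = 750; 715 is not s-gonal.
s = 10: P(10, 13) = 637 and P(10, 14) = 742; 715 is not s-gonal.
s = 11: P(11, 13) = 715. ✓
s = 12: P(12, 12) = 672 and P(12, 13) = 793; 715 is not s-gonal.
Hits: s ∈ {5, 11} → 2.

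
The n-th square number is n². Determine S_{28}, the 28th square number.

The 28th square number is n² with n = 28.
28² = 784.

784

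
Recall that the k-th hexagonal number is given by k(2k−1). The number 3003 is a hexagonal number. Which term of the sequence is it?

39

Set n(2n−1) = 3003, giving 2n² − n − 3003 = 0.
The discriminant is 1 + 8·3003 = 24025, and √24025 = 155.
So n = (1 + 155) / 4 = 156/4 = 39.
Check: 39·(2·39 − 1) = 3003. ✓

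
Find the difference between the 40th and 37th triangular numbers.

117

40·41/2 = 820 and 37·38/2 = 703.
Difference: 820 − 703 = 117.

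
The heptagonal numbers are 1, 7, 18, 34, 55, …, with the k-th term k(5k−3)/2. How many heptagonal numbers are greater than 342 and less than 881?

The n-th heptagonal number is n(5n−3)/2.
Smallest index with value > 342: n = 13 (giving 403).
Largest index with value < 881: n = 19 (giving 874).
Indices 13 through 19: 7 terms.

7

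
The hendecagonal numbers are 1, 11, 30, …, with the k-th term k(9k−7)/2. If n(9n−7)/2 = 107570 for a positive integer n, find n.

155

Set n(9n−7)/2 = 107570, giving 9n² − 7n − 215140 = 0.
So n = (7 + 2783) / 18 = 2790/18 = 155.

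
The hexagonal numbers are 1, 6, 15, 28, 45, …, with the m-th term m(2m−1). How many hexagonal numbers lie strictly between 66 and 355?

7

The n-th hexagonal number is n(2n−1).
Smallest index with value > 66: n = 7 (giving 91).
Largest index with value < 355: n = 13 (giving 325).
Indices 7 through 13: 7 terms.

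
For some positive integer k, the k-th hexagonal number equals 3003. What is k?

39

Set n(2n−1) = 3003, giving 2n² − n − 3003 = 0.
The discriminant is 1 + 8·3003 = 24025, and √24025 = 155.
So n = (1 + 155) / 4 = 156/4 = 39.
Check: 39·(2·39 − 1) = 3003. ✓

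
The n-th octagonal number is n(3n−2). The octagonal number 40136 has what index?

116

Set n(3n−2) = 40136, giving 3n² − 2n − 40136 = 0.
The discriminant is 4 + 12·40136 = 481636, and √481636 = 694.
So n = (2 + 694) / 6 = 696/6 = 116.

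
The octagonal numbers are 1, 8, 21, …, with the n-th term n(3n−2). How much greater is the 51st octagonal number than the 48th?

885

51·(3·51 − 2) = 7701 and 48·(3·48 − 2) = 6816.
Difference: 7701 − 6816 = 885.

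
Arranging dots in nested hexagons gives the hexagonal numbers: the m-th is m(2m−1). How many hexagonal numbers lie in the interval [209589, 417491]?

134

The n-th hexagonal number is n(2n−1).
Smallest index with value ≥ 209589: n = 324 (giving 209628).
Largest index with value ≤ 417491: n = 457 (giving 417241).
Indices 324 through 457: 134 terms.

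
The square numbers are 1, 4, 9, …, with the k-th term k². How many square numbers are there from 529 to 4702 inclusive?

The n-th square number is n².
Smallest index with value ≥ 529: n = 23 (giving 529).
Largest index with value ≤ 4702: n = 68 (giving 4624).
Indices 23 through 68: 46 terms.

46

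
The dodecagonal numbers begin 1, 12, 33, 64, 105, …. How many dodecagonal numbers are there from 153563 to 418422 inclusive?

The n-th dodecagonal number is n(5n−4).
Smallest index with value ≥ 153563: n = 176 (giving 154176).
Largest index with value ≤ 418422: n = 289 (giving 416449).
Indices 176 through 289: 114 terms.

114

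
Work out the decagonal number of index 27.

The 27th decagonal number is n(4n−3) with n = 27.
27·(4·27 − 3) = 27·105 = 2835.

2835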